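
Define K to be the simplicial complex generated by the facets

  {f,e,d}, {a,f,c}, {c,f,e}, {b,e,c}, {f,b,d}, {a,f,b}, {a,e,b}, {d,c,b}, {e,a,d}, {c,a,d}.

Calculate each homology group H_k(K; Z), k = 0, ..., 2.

H_0 = Z,  H_1 = Z/2,  H_2 = 0.

Take the total order a < b < c < d < e < f on the vertex set. Then K (dimension 2) consists of the simplices:

  0-simplices (6): a, b, c, d, e, f
  1-simplices (15): ab, ac, ad, ae, af, bc, bd, be, bf, cd, ce, cf, de, df, ef
  2-simplices (10): abe, abf, acd, acf, ade, bcd, bce, bdf, cef, def

giving chain groups C_0 ≅ Z^6, C_1 ≅ Z^15, C_2 ≅ Z^10.

∂_1: C_1 → C_0 sends each edge [p,q] (with p < q) to q − p.
The 6×15 boundary matrix has rank 5 and Smith normal form diag(1,1,1,1,1).

The boundary map ∂_2: C_2 → C_1 sends each 2-simplex [p,q,r] to [q,r] − [p,r] + [p,q]. For instance
  ∂abe = be − ae + ab,
  ∂bce = ce − be + bc.
As a 15×10 matrix over Z this has rank 10, with invariant factors (1,1,1,1,1,1,1,1,1,2).

Reading off H_k = ker ∂_k / im ∂_{k+1}:

  H_0: rank C_0 − rank ∂_1 = 6 − 5 = 1, and the invariant factors of ∂_1 are all 1, so H_0 ≅ Z.
  H_1: rank ker ∂_1 − rank ∂_2 = (15 − 5) − 10 = 0, and ∂_2 has invariant factor 2 > 1, so H_1 ≅ Z/2.
  H_2: rank ker ∂_2 − rank ∂_3 = (10 − 10) − 0 = 0, and there is no ∂_3, so H_2 ≅ 0.

(K is a triangulation of the real projective plane RP^2.)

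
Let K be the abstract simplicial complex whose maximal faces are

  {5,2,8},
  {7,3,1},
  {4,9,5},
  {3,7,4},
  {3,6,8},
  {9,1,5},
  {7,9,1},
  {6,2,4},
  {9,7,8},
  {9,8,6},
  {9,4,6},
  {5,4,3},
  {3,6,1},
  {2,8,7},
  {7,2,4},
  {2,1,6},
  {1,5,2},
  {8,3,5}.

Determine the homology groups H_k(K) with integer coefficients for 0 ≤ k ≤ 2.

We work with the vertex ordering 1 < 2 < 3 < 4 < 5 < 6 < 7 < 8 < 9. The simplices of K, each written with vertices in increasing order, are:

  0-simplices (9): [1], [2], [3], [4], [5], [6], [7], [8], [9]
  1-simplices (27): (27 of them)
  2-simplices (18): [1,2,5], [1,2,6], [1,3,6], [1,3,7], [1,5,9], [1,7,9], [2,4,6], [2,4,7], [2,5,8], [2,7,8], [3,4,5], [3,4,7], [3,5,8], [3,6,8], [4,5,9], [4,6,9], [6,8,9], [7,8,9]

so the chain groups are C_0 ≅ Z^9, C_1 ≅ Z^27, C_2 ≅ Z^18.

∂_1: C_1 → C_0 maps an edge to its endpoints' difference, ∂[p,q] = q − p. For instance
  ∂[2,5] = [5] − [2].
As a 9×27 matrix over Z this has rank 8, with invariant factors (1,1,1,1,1,1,1,1).

The boundary map ∂_2: C_2 → C_1 acts by ∂[p,q,r] = [q,r] − [p,r] + [p,q]. For instance
  ∂[1,2,5] = [2,5] − [1,5] + [1,2],
  ∂[7,8,9] = [8,9] − [7,9] + [7,8].
This gives a 27×18 integer matrix of rank 17; reducing to Smith normal form yields diagonal entries (1,1,1,1,1,1,1,1,1,1,1,1,1,1,1,1,1).

Reading off H_k = ker ∂_k / im ∂_{k+1}:

  H_0: rank C_0 − rank ∂_1 = 9 − 8 = 1, and the invariant factors of ∂_1 are all 1, so H_0 = Z.
  H_1: rank ker ∂_1 − rank ∂_2 = (27 − 8) − 17 = 2, and the invariant factors of ∂_2 are all 1, so H_1 = Z^2.
  H_2: rank ker ∂_2 − rank ∂_3 = (18 − 17) − 0 = 1, and there is no ∂_3, so H_2 = Z.

As a check, the Euler characteristic is 9 − 27 + 18 = 0, which agrees with 1 − 2 + 1 = 0.
(K is a triangulation of the torus T^2.)

H_0 ≅ Z,  H_1 ≅ Z^2,  H_2 ≅ Z.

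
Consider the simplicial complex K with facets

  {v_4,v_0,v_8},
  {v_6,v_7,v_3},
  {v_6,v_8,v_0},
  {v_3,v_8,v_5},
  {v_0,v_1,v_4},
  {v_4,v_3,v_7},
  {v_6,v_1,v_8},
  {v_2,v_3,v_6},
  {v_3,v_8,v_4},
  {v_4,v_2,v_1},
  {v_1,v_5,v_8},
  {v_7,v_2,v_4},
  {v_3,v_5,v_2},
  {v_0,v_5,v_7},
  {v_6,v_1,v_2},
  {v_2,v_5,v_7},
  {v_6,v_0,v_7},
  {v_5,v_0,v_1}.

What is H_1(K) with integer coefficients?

We work with the vertex ordering v_0 < v_1 < v_2 < v_3 < v_4 < v_5 < v_6 < v_7 < v_8. The simplices of K, each written with vertices in increasing order, are:

  0-simplices (9): [v_0], [v_1], [v_2], [v_3], [v_4], [v_5], [v_6], [v_7], [v_8]
  1-simplices (27): (27 of them)
  2-simplices (18): (18 of them)

giving chain groups C_0 ≅ Z^9, C_1 ≅ Z^27, C_2 ≅ Z^18.

∂_1: C_1 → C_0 is given by ∂[p,q] = [q] − [p].
The 9×27 boundary matrix has rank 8 and Smith normal form diag(1,1,1,1,1,1,1,1).

Boundary ∂_2: C_2 → C_1 maps a triangle to the signed sum of its edges. For instance
  ∂[v_3,v_4,v_8] = [v_4,v_8] − [v_3,v_8] + [v_3,v_4],
  ∂[v_1,v_2,v_4] = [v_2,v_4] − [v_1,v_4] + [v_1,v_2].
The 27×18 boundary matrix has rank 18 and Smith normal form diag(1,1,1,1,1,1,1,1,1,1,1,1,1,1,1,1,1,2).

From H_k ≅ ker(∂_k) / im(∂_{k+1}) we obtain:

  H_1: rank ker ∂_1 − rank ∂_2 = (27 − 8) − 18 = 1, and ∂_2 has invariant factor 2 > 1, so H_1 ≅ Z ⊕ Z/2Z.

H_1 = Z ⊕ Z/2Z.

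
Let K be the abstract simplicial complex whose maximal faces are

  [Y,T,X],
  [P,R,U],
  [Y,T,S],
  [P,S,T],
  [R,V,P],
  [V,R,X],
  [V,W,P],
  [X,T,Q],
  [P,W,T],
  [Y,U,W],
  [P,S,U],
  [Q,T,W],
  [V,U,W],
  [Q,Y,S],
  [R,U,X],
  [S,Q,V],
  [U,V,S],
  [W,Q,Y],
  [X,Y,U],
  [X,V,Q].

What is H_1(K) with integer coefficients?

H_1 = Z × Z/2.

K has 10 vertices, 30 edges, 20 triangles.
rank ∂_1 = 9, rank ∂_2 = 20 ⇒ b_1 = 30 − 9 − 20 = 1; ∂_2 has invariant factor(s) [2] giving torsion. So H_1 ≅ Z × Z/2.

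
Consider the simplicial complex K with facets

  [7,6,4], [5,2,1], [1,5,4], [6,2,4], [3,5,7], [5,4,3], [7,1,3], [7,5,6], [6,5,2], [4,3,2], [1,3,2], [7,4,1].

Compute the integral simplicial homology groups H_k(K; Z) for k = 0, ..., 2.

H_0 = Z,  H_1 = Z/2,  H_2 = 0.

K has 7 vertices, 18 edges, 12 triangles.
rank ∂_0 = 0, rank ∂_1 = 6 ⇒ b_0 = 7 − 0 − 6 = 1; all invariant factors of ∂_1 are 1 so no torsion. So H_0 ≅ Z.
rank ∂_1 = 6, rank ∂_2 = 12 ⇒ b_1 = 18 − 6 − 12 = 0; ∂_2 has invariant factor(s) [2] giving torsion. So H_1 ≅ Z/2.
rank ∂_2 = 12, rank ∂_3 = 0 ⇒ b_2 = 12 − 12 − 0 = 0. So H_2 ≅ 0.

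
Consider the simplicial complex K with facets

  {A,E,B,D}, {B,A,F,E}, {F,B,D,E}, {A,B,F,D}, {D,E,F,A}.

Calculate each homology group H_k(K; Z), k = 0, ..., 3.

We work with the vertex ordering A < B < D < E < F. The simplices of K, each written with vertices in increasing order, are:

  0-simplices (5): A, B, D, E, F
  1-simplices (10): AB, AD, AE, AF, BD, BE, BF, DE, DF, EF
  2-simplices (10): ABD, ABE, ABF, ADE, ADF, AEF, BDE, BDF, BEF, DEF
  3-simplices (5): ABDE, ABDF, ABEF, ADEF, BDEF

so the chain groups are C_0 ≅ Z^5, C_1 ≅ Z^10, C_2 ≅ Z^10, C_3 ≅ Z^5.

∂_1: C_1 → C_0 maps an edge to its endpoints' difference, ∂[p,q] = q − p. For instance
  ∂BD = D − B.
The 5×10 boundary matrix has rank 4 and Smith normal form diag(1,1,1,1).

Boundary ∂_2: C_2 → C_1 sends each 2-simplex [p,q,r] to [q,r] − [p,r] + [p,q]. For instance
  ∂ADF = DF − AF + AD,
  ∂ADE = DE − AE + AD.
The 10×10 boundary matrix has rank 6 and Smith normal form diag(1,1,1,1,1,1).

Boundary ∂_3: C_3 → C_2 sends each 3-simplex σ to the alternating sum Σ_i (−1)^i (σ with its i-th vertex removed). For instance
  ∂BDEF = DEF − BEF + BDF − BDE,
  ∂ADEF = DEF − AEF + ADF − ADE.
As a 10×5 matrix over Z this has rank 4, with invariant factors (1,1,1,1).

From H_k ≅ ker(∂_k) / im(∂_{k+1}) we obtain:

  H_0: rank C_0 − rank ∂_1 = 5 − 4 = 1, and the invariant factors of ∂_1 are all 1, so H_0 ≅ Z.
  H_1: rank ker ∂_1 − rank ∂_2 = (10 − 4) − 6 = 0, and the invariant factors of ∂_2 are all 1, so H_1 ≅ 0.
  H_2: rank ker ∂_2 − rank ∂_3 = (10 − 6) − 4 = 0, and the invariant factors of ∂_3 are all 1, so H_2 ≅ 0.
  H_3: rank ker ∂_3 − rank ∂_4 = (5 − 4) − 0 = 1, and there is no ∂_4, so H_3 ≅ Z.

H_0 = Z,  H_1 = 0,  H_2 = 0,  H_3 = Z.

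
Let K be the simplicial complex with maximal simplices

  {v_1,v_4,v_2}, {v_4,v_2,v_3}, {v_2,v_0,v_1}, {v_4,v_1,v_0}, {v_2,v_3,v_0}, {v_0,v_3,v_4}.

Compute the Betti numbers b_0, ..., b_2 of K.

We work with the vertex ordering v_0 < v_1 < v_2 < v_3 < v_4. The simplices of K, each written with vertices in increasing order, are:

  0-simplices (5): [v_0], [v_1], [v_2], [v_3], [v_4]
  1-simplices (9): [v_0,v_1], [v_0,v_2], [v_0,v_3], [v_0,v_4], [v_1,v_2], [v_1,v_4], [v_2,v_3], [v_2,v_4], [v_3,v_4]
  2-simplices (6): [v_0,v_1,v_2], [v_0,v_1,v_4], [v_0,v_2,v_3], [v_0,v_3,v_4], [v_1,v_2,v_4], [v_2,v_3,v_4]

so the chain groups are C_0 ≅ Z^5, C_1 ≅ Z^9, C_2 ≅ Z^6.

Boundary ∂_1: C_1 → C_0 is given by ∂[p,q] = [q] − [p].
The 5×9 boundary matrix has rank 4 and Smith normal form diag(1,1,1,1).

The boundary map ∂_2: C_2 → C_1 sends each 2-simplex [p,q,r] to [q,r] − [p,r] + [p,q]. For instance
  ∂[v_0,v_1,v_4] = [v_1,v_4] − [v_0,v_4] + [v_0,v_1],
  ∂[v_0,v_3,v_4] = [v_3,v_4] − [v_0,v_4] + [v_0,v_3].
This gives a 9×6 integer matrix of rank 5; reducing to Smith normal form yields diagonal entries (1,1,1,1,1).

Computing H_k = (kernel of ∂_k) / (image of ∂_{k+1}):

  H_0: rank C_0 − rank ∂_1 = 5 − 4 = 1, and the invariant factors of ∂_1 are all 1, so H_0 ≅ Z.
  H_1: rank ker ∂_1 − rank ∂_2 = (9 − 4) − 5 = 0, and the invariant factors of ∂_2 are all 1, so H_1 ≅ 0.
  H_2: rank ker ∂_2 − rank ∂_3 = (6 − 5) − 0 = 1, and there is no ∂_3, so H_2 ≅ Z.

Hence the Betti numbers are b_0 = 1, b_1 = 0, b_2 = 1.

b_0 = 1, b_1 = 0, b_2 = 1.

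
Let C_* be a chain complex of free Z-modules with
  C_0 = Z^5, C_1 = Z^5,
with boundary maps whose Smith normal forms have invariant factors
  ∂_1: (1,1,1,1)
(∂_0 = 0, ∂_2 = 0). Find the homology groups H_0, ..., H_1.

H_0 ≅ Z,  H_1 ≅ Z.

H_0: b_0 = 5 − 0 − 4 = 1; torsion from ∂_1 factors > 1: none. So H_0 ≅ Z.
H_1: b_1 = 5 − 4 − 0 = 1; torsion from ∂_2 factors > 1: none. So H_1 ≅ Z.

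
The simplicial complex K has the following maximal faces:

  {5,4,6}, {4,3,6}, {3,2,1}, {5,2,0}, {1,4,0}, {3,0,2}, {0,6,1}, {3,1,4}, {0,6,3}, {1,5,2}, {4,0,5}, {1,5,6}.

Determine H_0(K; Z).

H_0 ≅ Z.

Fix the vertex order 0 < 1 < 2 < 3 < 4 < 5 < 6 and write every simplex with vertices in increasing order. Then dim K = 2 and the simplices of K are:

  0-simplices (7): [0], [1], [2], [3], [4], [5], [6]
  1-simplices (18): [0,1], [0,2], [0,3], [0,4], [0,5], [0,6], [1,2], [1,3], [1,4], [1,5], [1,6], [2,3], [2,5], [3,4], [3,6], [4,5], [4,6], [5,6]
  2-simplices (12): [0,1,4], [0,1,6], [0,2,3], [0,2,5], [0,3,6], [0,4,5], [1,2,3], [1,2,5], [1,3,4], [1,5,6], [3,4,6], [4,5,6]

so the chain groups are C_0 ≅ Z^7, C_1 ≅ Z^18, C_2 ≅ Z^12.

∂_1: C_1 → C_0 is given by ∂[p,q] = [q] − [p]. For instance
  ∂[0,6] = [6] − [0].
The 7×18 boundary matrix has rank 6 and Smith normal form diag(1,1,1,1,1,1).

∂_2: C_2 → C_1 acts by ∂[p,q,r] = [q,r] − [p,r] + [p,q]. For instance
  ∂[1,2,5] = [2,5] − [1,5] + [1,2],
  ∂[0,1,6] = [1,6] − [0,6] + [0,1].
The resulting 18×12 matrix has rank 12, and its Smith normal form has invariant factors (1,1,1,1,1,1,1,1,1,1,1,2).

Now H_k = ker ∂_k / im ∂_{k+1}, so:

  H_0: rank C_0 − rank ∂_1 = 7 − 6 = 1, and the invariant factors of ∂_1 are all 1, so H_0 ≅ Z.

(K is a triangulation of the real projective plane RP^2.)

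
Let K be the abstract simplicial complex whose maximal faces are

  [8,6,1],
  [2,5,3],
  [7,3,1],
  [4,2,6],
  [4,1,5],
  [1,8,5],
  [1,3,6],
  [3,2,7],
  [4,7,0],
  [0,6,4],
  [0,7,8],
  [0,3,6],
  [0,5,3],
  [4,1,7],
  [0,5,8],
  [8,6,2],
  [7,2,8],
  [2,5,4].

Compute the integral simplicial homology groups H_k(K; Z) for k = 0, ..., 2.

We work with the vertex ordering 0 < 1 < 2 < 3 < 4 < 5 < 6 < 7 < 8. The simplices of K, each written with vertices in increasing order, are:

  0-simplices (9): [0], [1], [2], [3], [4], [5], [6], [7], [8]
  1-simplices (27): (27 of them)
  2-simplices (18): [0,3,5], [0,3,6], [0,4,6], [0,4,7], [0,5,8], [0,7,8], [1,3,6], [1,3,7], [1,4,5], [1,4,7], [1,5,8], [1,6,8], [2,3,5], [2,3,7], [2,4,5], [2,4,6], [2,6,8], [2,7,8]

so the chain groups are C_0 ≅ Z^9, C_1 ≅ Z^27, C_2 ≅ Z^18.

Boundary ∂_1: C_1 → C_0 is given by ∂[p,q] = [q] − [p].
This gives a 9×27 integer matrix of rank 8; reducing to Smith normal form yields diagonal entries (1,1,1,1,1,1,1,1).

Boundary ∂_2: C_2 → C_1 acts by ∂[p,q,r] = [q,r] − [p,r] + [p,q]. For instance
  ∂[2,4,6] = [4,6] − [2,6] + [2,4],
  ∂[0,3,5] = [3,5] − [0,5] + [0,3].
The 27×18 boundary matrix has rank 17 and Smith normal form diag(1,1,1,1,1,1,1,1,1,1,1,1,1,1,1,1,1).

From H_k ≅ ker(∂_k) / im(∂_{k+1}) we obtain:

  H_0: rank C_0 − rank ∂_1 = 9 − 8 = 1, and the invariant factors of ∂_1 are all 1, so H_0 = Z.
  H_1: rank ker ∂_1 − rank ∂_2 = (27 − 8) − 17 = 2, and the invariant factors of ∂_2 are all 1, so H_1 = Z^2.
  H_2: rank ker ∂_2 − rank ∂_3 = (18 − 17) − 0 = 1, and there is no ∂_3, so H_2 = Z.

As a check, the Euler characteristic is 9 − 27 + 18 = 0, which agrees with 1 − 2 + 1 = 0.
(K is a triangulation of the torus T^2.)

H_0 ≅ Z,  H_1 ≅ Z^2,  H_2 ≅ Z.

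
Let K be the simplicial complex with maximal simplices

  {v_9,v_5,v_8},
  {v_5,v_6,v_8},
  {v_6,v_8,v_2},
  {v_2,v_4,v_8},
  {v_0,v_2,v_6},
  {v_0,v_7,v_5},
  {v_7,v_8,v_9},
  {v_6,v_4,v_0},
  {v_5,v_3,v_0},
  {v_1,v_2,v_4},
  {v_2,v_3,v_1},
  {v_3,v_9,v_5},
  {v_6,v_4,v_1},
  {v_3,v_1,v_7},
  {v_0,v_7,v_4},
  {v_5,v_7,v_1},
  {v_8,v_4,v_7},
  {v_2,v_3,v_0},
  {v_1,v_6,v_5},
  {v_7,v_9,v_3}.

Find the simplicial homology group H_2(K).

H_2 ≅ 0.

Fix the vertex order v_0 < v_1 < v_2 < v_3 < v_4 < v_5 < v_6 < v_7 < v_8 < v_9 and write every simplex with vertices in increasing order. Then dim K = 2 and the simplices of K are:

  0-simplices (10): [v_0], [v_1], [v_2], [v_3], [v_4], [v_5], [v_6], [v_7], [v_8], [v_9]
  1-simplices (30): (30 of them)
  2-simplices (20): (20 of them)

Hence C_0 ≅ Z^10, C_1 ≅ Z^30, C_2 ≅ Z^20.

Boundary ∂_1: C_1 → C_0 is given by ∂[p,q] = [q] − [p]. For instance
  ∂[v_4,v_7] = [v_7] − [v_4].
This gives a 10×30 integer matrix of rank 9; reducing to Smith normal form yields diagonal entries (1,1,1,1,1,1,1,1,1).

∂_2: C_2 → C_1 sends each 2-simplex [p,q,r] to [q,r] − [p,r] + [p,q]. For instance
  ∂[v_2,v_4,v_8] = [v_4,v_8] − [v_2,v_8] + [v_2,v_4],
  ∂[v_1,v_4,v_6] = [v_4,v_6] − [v_1,v_6] + [v_1,v_4].
The 30×20 boundary matrix has rank 20 and Smith normal form diag(1,1,1,1,1,1,1,1,1,1,1,1,1,1,1,1,1,1,1,2).

Now H_k = ker ∂_k / im ∂_{k+1}, so:

  H_2: rank ker ∂_2 − rank ∂_3 = (20 − 20) − 0 = 0, and there is no ∂_3, so H_2 = 0.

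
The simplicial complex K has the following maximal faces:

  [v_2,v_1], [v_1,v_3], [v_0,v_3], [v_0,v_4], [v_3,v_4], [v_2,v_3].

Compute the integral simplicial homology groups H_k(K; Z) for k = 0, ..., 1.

H_0 ≅ Z,  H_1 ≅ Z^2.

Order the vertices as v_0 < v_1 < v_2 < v_3 < v_4. Listing each simplex with vertices in this order, K has dimension 1 with simplices:

  0-simplices (5): [v_0], [v_1], [v_2], [v_3], [v_4]
  1-simplices (6): [v_0,v_3], [v_0,v_4], [v_1,v_2], [v_1,v_3], [v_2,v_3], [v_3,v_4]

giving chain groups C_0 ≅ Z^5, C_1 ≅ Z^6.

Boundary ∂_1: C_1 → C_0 is given by ∂[p,q] = [q] − [p].
The resulting 5×6 matrix has rank 4, and its Smith normal form has invariant factors (1,1,1,1).

Computing H_k = (kernel of ∂_k) / (image of ∂_{k+1}):

  H_0: rank C_0 − rank ∂_1 = 5 − 4 = 1, and the invariant factors of ∂_1 are all 1, so H_0 ≅ Z.
  H_1: rank ker ∂_1 − rank ∂_2 = (6 − 4) − 0 = 2, and there is no ∂_2, so H_1 ≅ Z^2.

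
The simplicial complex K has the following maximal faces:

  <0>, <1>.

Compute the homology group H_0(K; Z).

H_0 = Z^2.

Fix the vertex order 0 < 1 and write every simplex with vertices in increasing order. Then dim K = 0 and the simplices of K are:

  0-simplices (2): [0], [1]

Hence C_0 ≅ Z^2.

Reading off H_k = ker ∂_k / im ∂_{k+1}:

  H_0: rank C_0 − rank ∂_1 = 2 − 0 = 2, and there is no ∂_1, so H_0 = Z^2.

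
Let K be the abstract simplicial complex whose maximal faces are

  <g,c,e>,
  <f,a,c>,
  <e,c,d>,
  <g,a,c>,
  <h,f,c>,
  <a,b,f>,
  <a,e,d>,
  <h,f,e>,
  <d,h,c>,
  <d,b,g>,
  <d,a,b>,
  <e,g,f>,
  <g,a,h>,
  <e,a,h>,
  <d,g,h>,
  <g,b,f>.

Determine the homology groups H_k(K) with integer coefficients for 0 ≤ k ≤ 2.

H_0 = Z,  H_1 = Z^2,  H_2 = Z.

Order the vertices as a < b < c < d < e < f < g < h. Listing each simplex with vertices in this order, K has dimension 2 with simplices:

  0-simplices (8): a, b, c, d, e, f, g, h
  1-simplices (24): ab, ac, ad, ae, af, ag, ah, bd, bf, bg, cd, ce, cf, cg, ch, de, dg, dh, ef, eg, eh, fg, fh, gh
  2-simplices (16): abd, abf, acf, acg, ade, aeh, agh, bdg, bfg, cde, cdh, ceg, cfh, dgh, efg, efh

giving chain groups C_0 ≅ Z^8, C_1 ≅ Z^24, C_2 ≅ Z^16.

The boundary map ∂_1: C_1 → C_0 sends each edge [p,q] (with p < q) to q − p. For instance
  ∂ac = c − a.
As a 8×24 matrix over Z this has rank 7, with invariant factors (1,1,1,1,1,1,1).

Boundary ∂_2: C_2 → C_1 sends each 2-simplex [p,q,r] to [q,r] − [p,r] + [p,q]. For instance
  ∂efg = fg − eg + ef,
  ∂agh = gh − ah + ag.
The 24×16 boundary matrix has rank 15 and Smith normal form diag(1,1,1,1,1,1,1,1,1,1,1,1,1,1,1).

Computing H_k = (kernel of ∂_k) / (image of ∂_{k+1}):

  H_0: rank C_0 − rank ∂_1 = 8 − 7 = 1, and the invariant factors of ∂_1 are all 1, so H_0 ≅ Z.
  H_1: rank ker ∂_1 − rank ∂_2 = (24 − 7) − 15 = 2, and the invariant factors of ∂_2 are all 1, so H_1 ≅ Z^2.
  H_2: rank ker ∂_2 − rank ∂_3 = (16 − 15) − 0 = 1, and there is no ∂_3, so H_2 ≅ Z.

As a check, the Euler characteristic is 8 − 24 + 16 = 0, which agrees with 1 − 2 + 1 = 0.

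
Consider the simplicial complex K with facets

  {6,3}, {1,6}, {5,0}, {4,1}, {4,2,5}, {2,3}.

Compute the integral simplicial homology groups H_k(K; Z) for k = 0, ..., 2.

K has 7 vertices, 8 edges, 1 triangle.
rank ∂_0 = 0, rank ∂_1 = 6 ⇒ b_0 = 7 − 0 − 6 = 1; all invariant factors of ∂_1 are 1 so no torsion. So H_0 = Z.
rank ∂_1 = 6, rank ∂_2 = 1 ⇒ b_1 = 8 − 6 − 1 = 1; all invariant factors of ∂_2 are 1 so no torsion. So H_1 = Z.
rank ∂_2 = 1, rank ∂_3 = 0 ⇒ b_2 = 1 − 1 − 0 = 0. So H_2 = 0.

H_0 ≅ Z,  H_1 ≅ Z,  H_2 = 0.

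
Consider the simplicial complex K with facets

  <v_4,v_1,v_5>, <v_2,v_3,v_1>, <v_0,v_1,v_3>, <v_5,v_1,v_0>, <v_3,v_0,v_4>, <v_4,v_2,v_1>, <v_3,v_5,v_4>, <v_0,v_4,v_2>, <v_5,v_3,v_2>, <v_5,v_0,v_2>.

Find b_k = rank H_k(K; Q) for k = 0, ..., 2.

Take the total order v_0 < v_1 < v_2 < v_3 < v_4 < v_5 on the vertex set. Then K (dimension 2) consists of the simplices:

  0-simplices (6): [v_0], [v_1], [v_2], [v_3], [v_4], [v_5]
  1-simplices (15): (15 of them)
  2-simplices (10): [v_0,v_1,v_3], [v_0,v_1,v_5], [v_0,v_2,v_4], [v_0,v_2,v_5], [v_0,v_3,v_4], [v_1,v_2,v_3], [v_1,v_2,v_4], [v_1,v_4,v_5], [v_2,v_3,v_5], [v_3,v_4,v_5]

giving chain groups C_0 ≅ Z^6, C_1 ≅ Z^15, C_2 ≅ Z^10.

Boundary ∂_1: C_1 → C_0 sends each edge [p,q] (with p < q) to q − p.
As a 6×15 matrix over Z this has rank 5, with invariant factors (1,1,1,1,1).

Boundary ∂_2: C_2 → C_1 sends each 2-simplex [p,q,r] to [q,r] − [p,r] + [p,q]. For instance
  ∂[v_0,v_3,v_4] = [v_3,v_4] − [v_0,v_4] + [v_0,v_3],
  ∂[v_0,v_2,v_5] = [v_2,v_5] − [v_0,v_5] + [v_0,v_2].
The 15×10 boundary matrix has rank 10 and Smith normal form diag(1,1,1,1,1,1,1,1,1,2).

Reading off H_k = ker ∂_k / im ∂_{k+1}:

  H_0: rank C_0 − rank ∂_1 = 6 − 5 = 1, and the invariant factors of ∂_1 are all 1, so H_0 = Z.
  H_1: rank ker ∂_1 − rank ∂_2 = (15 − 5) − 10 = 0, and ∂_2 has invariant factor 2 > 1, so H_1 = Z/2.
  H_2: rank ker ∂_2 − rank ∂_3 = (10 − 10) − 0 = 0, and there is no ∂_3, so H_2 = 0.

Hence the Betti numbers are b_0 = 1, b_1 = 0, b_2 = 0.

b_0 = 1, b_1 = 0, b_2 = 0.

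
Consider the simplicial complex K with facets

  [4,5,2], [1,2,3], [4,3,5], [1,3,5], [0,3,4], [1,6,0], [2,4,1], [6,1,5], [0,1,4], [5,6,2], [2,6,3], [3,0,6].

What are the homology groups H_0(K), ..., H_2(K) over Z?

H_0 = Z,  H_1 = Z/2,  H_2 = 0.

Order the vertices as 0 < 1 < 2 < 3 < 4 < 5 < 6. Listing each simplex with vertices in this order, K has dimension 2 with simplices:

  0-simplices (7): [0], [1], [2], [3], [4], [5], [6]
  1-simplices (18): [0,1], [0,3], [0,4], [0,6], [1,2], [1,3], [1,4], [1,5], [1,6], [2,3], [2,4], [2,5], [2,6], [3,4], [3,5], [3,6], [4,5], [5,6]
  2-simplices (12): [0,1,4], [0,1,6], [0,3,4], [0,3,6], [1,2,3], [1,2,4], [1,3,5], [1,5,6], [2,3,6], [2,4,5], [2,5,6], [3,4,5]

so the chain groups are C_0 ≅ Z^7, C_1 ≅ Z^18, C_2 ≅ Z^12.

∂_1: C_1 → C_0 sends each edge [p,q] (with p < q) to q − p. For instance
  ∂[5,6] = [6] − [5].
This gives a 7×18 integer matrix of rank 6; reducing to Smith normal form yields diagonal entries (1,1,1,1,1,1).

Boundary ∂_2: C_2 → C_1 maps a triangle to the signed sum of its edges. For instance
  ∂[0,1,6] = [1,6] − [0,6] + [0,1],
  ∂[0,3,4] = [3,4] − [0,4] + [0,3].
The 18×12 boundary matrix has rank 12 and Smith normal form diag(1,1,1,1,1,1,1,1,1,1,1,2).

Reading off H_k = ker ∂_k / im ∂_{k+1}:

  H_0: rank C_0 − rank ∂_1 = 7 − 6 = 1, and the invariant factors of ∂_1 are all 1, so H_0 ≅ Z.
  H_1: rank ker ∂_1 − rank ∂_2 = (18 − 6) − 12 = 0, and ∂_2 has invariant factor 2 > 1, so H_1 ≅ Z/2.
  H_2: rank ker ∂_2 − rank ∂_3 = (12 − 12) − 0 = 0, and there is no ∂_3, so H_2 ≅ 0.

As a check, the Euler characteristic is 7 − 18 + 12 = 1, which agrees with 1 − 0 + 0 = 1.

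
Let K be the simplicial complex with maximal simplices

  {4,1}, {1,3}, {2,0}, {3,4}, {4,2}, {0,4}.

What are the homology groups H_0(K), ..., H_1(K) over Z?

Take the total order 0 < 1 < 2 < 3 < 4 on the vertex set. Then K (dimension 1) consists of the simplices:

  0-simplices (5): [0], [1], [2], [3], [4]
  1-simplices (6): [0,2], [0,4], [1,3], [1,4], [2,4], [3,4]

Hence C_0 ≅ Z^5, C_1 ≅ Z^6.

∂_1: C_1 → C_0 maps an edge to its endpoints' difference, ∂[p,q] = q − p. For instance
  ∂[0,4] = [4] − [0].
The 5×6 boundary matrix has rank 4 and Smith normal form diag(1,1,1,1).

Computing H_k = (kernel of ∂_k) / (image of ∂_{k+1}):

  H_0: rank C_0 − rank ∂_1 = 5 − 4 = 1, and the invariant factors of ∂_1 are all 1, so H_0 = Z.
  H_1: rank ker ∂_1 − rank ∂_2 = (6 − 4) − 0 = 2, and there is no ∂_2, so H_1 = Z^2.

(K is a triangulation of a wedge of 2 circles.)

H_0 = Z,  H_1 = Z^2.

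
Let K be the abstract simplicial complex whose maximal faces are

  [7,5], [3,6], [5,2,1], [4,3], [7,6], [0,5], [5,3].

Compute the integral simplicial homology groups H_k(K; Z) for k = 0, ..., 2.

H_0 ≅ Z,  H_1 ≅ Z,  H_2 = 0.

Take the total order 0 < 1 < 2 < 3 < 4 < 5 < 6 < 7 on the vertex set. Then K (dimension 2) consists of the simplices:

  0-simplices (8): [0], [1], [2], [3], [4], [5], [6], [7]
  1-simplices (9): [0,5], [1,2], [1,5], [2,5], [3,4], [3,5], [3,6], [5,7], [6,7]
  2-simplices (1): [1,2,5]

Hence C_0 ≅ Z^8, C_1 ≅ Z^9, C_2 ≅ Z^1.

∂_1: C_1 → C_0 sends each edge [p,q] (with p < q) to q − p. For instance
  ∂[5,7] = [7] − [5].
This gives a 8×9 integer matrix of rank 7; reducing to Smith normal form yields diagonal entries (1,1,1,1,1,1,1).

Boundary ∂_2: C_2 → C_1 sends each 2-simplex [p,q,r] to [q,r] − [p,r] + [p,q]. For instance
  ∂[1,2,5] = [2,5] − [1,5] + [1,2].
The resulting 9×1 matrix has rank 1, and its Smith normal form has invariant factors (1).

Now H_k = ker ∂_k / im ∂_{k+1}, so:

  H_0: rank C_0 − rank ∂_1 = 8 − 7 = 1, and the invariant factors of ∂_1 are all 1, so H_0 ≅ Z.
  H_1: rank ker ∂_1 − rank ∂_2 = (9 − 7) − 1 = 1, and the invariant factors of ∂_2 are all 1, so H_1 ≅ Z.
  H_2: rank ker ∂_2 − rank ∂_3 = (1 − 1) − 0 = 0, and there is no ∂_3, so H_2 ≅ 0.

As a check, the Euler characteristic is 8 − 9 + 1 = 0, which agrees with 1 − 1 + 0 = 0.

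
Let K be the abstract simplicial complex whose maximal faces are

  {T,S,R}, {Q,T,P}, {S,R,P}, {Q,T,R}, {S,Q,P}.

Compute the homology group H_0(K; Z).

We work with the vertex ordering P < Q < R < S < T. The simplices of K, each written with vertices in increasing order, are:

  0-simplices (5): P, Q, R, S, T
  1-simplices (10): PQ, PR, PS, PT, QR, QS, QT, RS, RT, ST
  2-simplices (5): PQS, PQT, PRS, QRT, RST

giving chain groups C_0 ≅ Z^5, C_1 ≅ Z^10, C_2 ≅ Z^5.

Boundary ∂_1: C_1 → C_0 sends each edge [p,q] (with p < q) to q − p. For instance
  ∂RT = T − R.
The resulting 5×10 matrix has rank 4, and its Smith normal form has invariant factors (1,1,1,1).

The boundary map ∂_2: C_2 → C_1 acts by ∂[p,q,r] = [q,r] − [p,r] + [p,q]. For instance
  ∂PRS = RS − PS + PR,
  ∂RST = ST − RT + RS.
The 10×5 boundary matrix has rank 5 and Smith normal form diag(1,1,1,1,1).

Now H_k = ker ∂_k / im ∂_{k+1}, so:

  H_0: rank C_0 − rank ∂_1 = 5 − 4 = 1, and the invariant factors of ∂_1 are all 1, so H_0 ≅ Z.

H_0 = Z.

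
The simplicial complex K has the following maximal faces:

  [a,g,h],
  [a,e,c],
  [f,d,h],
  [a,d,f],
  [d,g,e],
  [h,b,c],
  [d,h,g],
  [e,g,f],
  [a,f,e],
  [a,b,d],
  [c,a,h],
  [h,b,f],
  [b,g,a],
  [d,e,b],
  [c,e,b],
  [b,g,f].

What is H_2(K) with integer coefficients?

K has 8 vertices, 24 edges, 16 triangles.
rank ∂_2 = 15, rank ∂_3 = 0 ⇒ b_2 = 16 − 15 − 0 = 1. So H_2 ≅ Z.

H_2 ≅ Z.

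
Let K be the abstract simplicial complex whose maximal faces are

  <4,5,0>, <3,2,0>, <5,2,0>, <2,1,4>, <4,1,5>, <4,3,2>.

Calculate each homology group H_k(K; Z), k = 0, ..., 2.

H_0 ≅ Z,  H_1 ≅ Z,  H_2 = 0.

Take the total order 0 < 1 < 2 < 3 < 4 < 5 on the vertex set. Then K (dimension 2) consists of the simplices:

  0-simplices (6): [0], [1], [2], [3], [4], [5]
  1-simplices (12): [0,2], [0,3], [0,4], [0,5], [1,2], [1,4], [1,5], [2,3], [2,4], [2,5], [3,4], [4,5]
  2-simplices (6): [0,2,3], [0,2,5], [0,4,5], [1,2,4], [1,4,5], [2,3,4]

Hence C_0 ≅ Z^6, C_1 ≅ Z^12, C_2 ≅ Z^6.

Boundary ∂_1: C_1 → C_0 maps an edge to its endpoints' difference, ∂[p,q] = q − p.
The resulting 6×12 matrix has rank 5, and its Smith normal form has invariant factors (1,1,1,1,1).

∂_2: C_2 → C_1 acts by ∂[p,q,r] = [q,r] − [p,r] + [p,q]. For instance
  ∂[1,2,4] = [2,4] − [1,4] + [1,2],
  ∂[0,4,5] = [4,5] − [0,5] + [0,4].
The resulting 12×6 matrix has rank 6, and its Smith normal form has invariant factors (1,1,1,1,1,1).

From H_k ≅ ker(∂_k) / im(∂_{k+1}) we obtain:

  H_0: rank C_0 − rank ∂_1 = 6 − 5 = 1, and the invariant factors of ∂_1 are all 1, so H_0 ≅ Z.
  H_1: rank ker ∂_1 − rank ∂_2 = (12 − 5) − 6 = 1, and the invariant factors of ∂_2 are all 1, so H_1 ≅ Z.
  H_2: rank ker ∂_2 − rank ∂_3 = (6 − 6) − 0 = 0, and there is no ∂_3, so H_2 ≅ 0.

As a check, the Euler characteristic is 6 − 12 + 6 = 0, which agrees with 1 − 1 + 0 = 0.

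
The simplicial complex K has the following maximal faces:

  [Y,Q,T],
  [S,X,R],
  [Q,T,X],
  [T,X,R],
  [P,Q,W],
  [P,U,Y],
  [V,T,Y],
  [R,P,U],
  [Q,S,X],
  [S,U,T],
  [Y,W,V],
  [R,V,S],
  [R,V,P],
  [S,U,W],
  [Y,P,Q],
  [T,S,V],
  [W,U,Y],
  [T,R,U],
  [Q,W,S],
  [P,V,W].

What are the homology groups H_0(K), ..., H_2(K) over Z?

K has 10 vertices, 30 edges, 20 triangles.
rank ∂_0 = 0, rank ∂_1 = 9 ⇒ b_0 = 10 − 0 − 9 = 1; all invariant factors of ∂_1 are 1 so no torsion. So H_0 ≅ Z.
rank ∂_1 = 9, rank ∂_2 = 20 ⇒ b_1 = 30 − 9 − 20 = 1; ∂_2 has invariant factor(s) [2] giving torsion. So H_1 ≅ Z ⊕ Z_2.
rank ∂_2 = 20, rank ∂_3 = 0 ⇒ b_2 = 20 − 20 − 0 = 0. So H_2 ≅ 0.

H_0 = Z,  H_1 = Z ⊕ Z_2,  H_2 = 0.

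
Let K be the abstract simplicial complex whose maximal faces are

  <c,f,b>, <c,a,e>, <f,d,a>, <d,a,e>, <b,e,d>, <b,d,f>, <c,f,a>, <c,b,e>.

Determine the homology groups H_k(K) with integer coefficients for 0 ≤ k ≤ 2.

Order the vertices as a < b < c < d < e < f. Listing each simplex with vertices in this order, K has dimension 2 with simplices:

  0-simplices (6): a, b, c, d, e, f
  1-simplices (12): ac, ad, ae, af, bc, bd, be, bf, ce, cf, de, df
  2-simplices (8): ace, acf, ade, adf, bce, bcf, bde, bdf

so the chain groups are C_0 ≅ Z^6, C_1 ≅ Z^12, C_2 ≅ Z^8.

The boundary map ∂_1: C_1 → C_0 maps an edge to its endpoints' difference, ∂[p,q] = q − p. For instance
  ∂bd = d − b.
The 6×12 boundary matrix has rank 5 and Smith normal form diag(1,1,1,1,1).

The boundary map ∂_2: C_2 → C_1 acts by ∂[p,q,r] = [q,r] − [p,r] + [p,q]. For instance
  ∂bde = de − be + bd,
  ∂acf = cf − af + ac.
The 12×8 boundary matrix has rank 7 and Smith normal form diag(1,1,1,1,1,1,1).

Now H_k = ker ∂_k / im ∂_{k+1}, so:

  H_0: rank C_0 − rank ∂_1 = 6 − 5 = 1, and the invariant factors of ∂_1 are all 1, so H_0 ≅ Z.
  H_1: rank ker ∂_1 − rank ∂_2 = (12 − 5) − 7 = 0, and the invariant factors of ∂_2 are all 1, so H_1 ≅ 0.
  H_2: rank ker ∂_2 − rank ∂_3 = (8 − 7) − 0 = 1, and there is no ∂_3, so H_2 ≅ Z.

(K is a triangulation of the 2-sphere S^2.)

H_0 = Z,  H_1 = 0,  H_2 = Z.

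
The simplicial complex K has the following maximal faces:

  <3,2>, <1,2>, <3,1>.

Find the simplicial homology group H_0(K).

Fix the vertex order 1 < 2 < 3 and write every simplex with vertices in increasing order. Then dim K = 1 and the simplices of K are:

  0-simplices (3): [1], [2], [3]
  1-simplices (3): [1,2], [1,3], [2,3]

Hence C_0 ≅ Z^3, C_1 ≅ Z^3.

Boundary ∂_1: C_1 → C_0 is given by ∂[p,q] = [q] − [p]. For instance
  ∂[1,3] = [3] − [1].
As a 3×3 matrix over Z this has rank 2, with invariant factors (1,1).

Computing H_k = (kernel of ∂_k) / (image of ∂_{k+1}):

  H_0: rank C_0 − rank ∂_1 = 3 − 2 = 1, and the invariant factors of ∂_1 are all 1, so H_0 = Z.

(K is a triangulation of the circle S^1.)

H_0 ≅ Z.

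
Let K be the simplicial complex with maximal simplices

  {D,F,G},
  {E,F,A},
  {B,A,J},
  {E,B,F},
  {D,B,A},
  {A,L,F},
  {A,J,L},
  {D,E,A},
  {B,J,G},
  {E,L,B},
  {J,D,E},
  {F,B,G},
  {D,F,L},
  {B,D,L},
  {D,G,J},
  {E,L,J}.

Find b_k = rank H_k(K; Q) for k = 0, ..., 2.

b_0 = 1, b_1 = 2, b_2 = 1.

We work with the vertex ordering A < B < D < E < F < G < J < L. The simplices of K, each written with vertices in increasing order, are:

  0-simplices (8): A, B, D, E, F, G, J, L
  1-simplices (24): AB, AD, AE, AF, AJ, AL, BD, BE, BF, BG, BJ, BL, DE, DF, DG, DJ, DL, EF, EJ, EL, FG, FL, GJ, JL
  2-simplices (16): ABD, ABJ, ADE, AEF, AFL, AJL, BDL, BEF, BEL, BFG, BGJ, DEJ, DFG, DFL, DGJ, EJL

so the chain groups are C_0 ≅ Z^8, C_1 ≅ Z^24, C_2 ≅ Z^16.

The boundary map ∂_1: C_1 → C_0 sends each edge [p,q] (with p < q) to q − p. For instance
  ∂AB = B − A.
The resulting 8×24 matrix has rank 7, and its Smith normal form has invariant factors (1,1,1,1,1,1,1).

Boundary ∂_2: C_2 → C_1 sends each 2-simplex [p,q,r] to [q,r] − [p,r] + [p,q]. For instance
  ∂ABD = BD − AD + AB,
  ∂BGJ = GJ − BJ + BG.
This gives a 24×16 integer matrix of rank 15; reducing to Smith normal form yields diagonal entries (1,1,1,1,1,1,1,1,1,1,1,1,1,1,1).

Computing H_k = (kernel of ∂_k) / (image of ∂_{k+1}):

  H_0: rank C_0 − rank ∂_1 = 8 − 7 = 1, and the invariant factors of ∂_1 are all 1, so H_0 = Z.
  H_1: rank ker ∂_1 − rank ∂_2 = (24 − 7) − 15 = 2, and the invariant factors of ∂_2 are all 1, so H_1 = Z^2.
  H_2: rank ker ∂_2 − rank ∂_3 = (16 − 15) − 0 = 1, and there is no ∂_3, so H_2 = Z.

(K is a triangulation of the torus T^2.)

Hence the Betti numbers are b_0 = 1, b_1 = 2, b_2 = 1.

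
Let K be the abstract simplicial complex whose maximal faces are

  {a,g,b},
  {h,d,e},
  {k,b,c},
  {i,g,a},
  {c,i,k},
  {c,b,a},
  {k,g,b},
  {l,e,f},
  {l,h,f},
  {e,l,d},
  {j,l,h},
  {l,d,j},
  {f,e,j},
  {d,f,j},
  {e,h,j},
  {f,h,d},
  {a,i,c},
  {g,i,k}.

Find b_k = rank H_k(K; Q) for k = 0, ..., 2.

b_0 = 2, b_1 = 0, b_2 = 1.

Order the vertices as a < b < c < d < e < f < g < h < i < j < k < l. Listing each simplex with vertices in this order, K has dimension 2 with simplices:

  0-simplices (12): a, b, c, d, e, f, g, h, i, j, k, l
  1-simplices (27): ab, ac, ag, ai, bc, bg, bk, ci, ck, de, df, dh, dj, dl, ef, eh, ej, el, fh, fj, fl, gi, gk, hj, hl, ik, jl
  2-simplices (18): abc, abg, aci, agi, bck, bgk, cik, deh, del, dfh, dfj, djl, efj, efl, ehj, fhl, gik, hjl

so the chain groups are C_0 ≅ Z^12, C_1 ≅ Z^27, C_2 ≅ Z^18.

∂_1: C_1 → C_0 maps an edge to its endpoints' difference, ∂[p,q] = q − p. For instance
  ∂bg = g − b.
As a 12×27 matrix over Z this has rank 10, with invariant factors (1,1,1,1,1,1,1,1,1,1).

∂_2: C_2 → C_1 maps a triangle to the signed sum of its edges. For instance
  ∂abg = bg − ag + ab,
  ∂dfh = fh − dh + df.
This gives a 27×18 integer matrix of rank 17; reducing to Smith normal form yields diagonal entries (1,1,1,1,1,1,1,1,1,1,1,1,1,1,1,1,2).

Now H_k = ker ∂_k / im ∂_{k+1}, so:

  H_0: rank C_0 − rank ∂_1 = 12 − 10 = 2, and the invariant factors of ∂_1 are all 1, so H_0 = Z^2.
  H_1: rank ker ∂_1 − rank ∂_2 = (27 − 10) − 17 = 0, and ∂_2 has invariant factor 2 > 1, so H_1 = Z/2.
  H_2: rank ker ∂_2 − rank ∂_3 = (18 − 17) − 0 = 1, and there is no ∂_3, so H_2 = Z.

As a check, the Euler characteristic is 12 − 27 + 18 = 3, which agrees with 2 − 0 + 1 = 3.

Hence the Betti numbers are b_0 = 2, b_1 = 0, b_2 = 1.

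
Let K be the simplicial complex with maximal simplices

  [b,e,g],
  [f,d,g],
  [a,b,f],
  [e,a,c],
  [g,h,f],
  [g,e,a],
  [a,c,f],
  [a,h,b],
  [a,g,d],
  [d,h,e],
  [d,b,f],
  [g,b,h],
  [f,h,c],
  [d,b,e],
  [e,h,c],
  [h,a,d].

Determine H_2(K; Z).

H_2 = Z.

K has 8 vertices, 24 edges, 16 triangles.
rank ∂_2 = 15, rank ∂_3 = 0 ⇒ b_2 = 16 − 15 − 0 = 1. So H_2 ≅ Z.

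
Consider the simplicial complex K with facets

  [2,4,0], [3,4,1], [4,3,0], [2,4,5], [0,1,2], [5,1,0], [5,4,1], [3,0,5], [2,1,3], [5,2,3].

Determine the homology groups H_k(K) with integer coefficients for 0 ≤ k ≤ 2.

H_0 = Z,  H_1 = Z/2,  H_2 = 0.

We work with the vertex ordering 0 < 1 < 2 < 3 < 4 < 5. The simplices of K, each written with vertices in increasing order, are:

  0-simplices (6): [0], [1], [2], [3], [4], [5]
  1-simplices (15): [0,1], [0,2], [0,3], [0,4], [0,5], [1,2], [1,3], [1,4], [1,5], [2,3], [2,4], [2,5], [3,4], [3,5], [4,5]
  2-simplices (10): [0,1,2], [0,1,5], [0,2,4], [0,3,4], [0,3,5], [1,2,3], [1,3,4], [1,4,5], [2,3,5], [2,4,5]

so the chain groups are C_0 ≅ Z^6, C_1 ≅ Z^15, C_2 ≅ Z^10.

Boundary ∂_1: C_1 → C_0 maps an edge to its endpoints' difference, ∂[p,q] = q − p. For instance
  ∂[0,4] = [4] − [0].
This gives a 6×15 integer matrix of rank 5; reducing to Smith normal form yields diagonal entries (1,1,1,1,1).

∂_2: C_2 → C_1 sends each 2-simplex [p,q,r] to [q,r] − [p,r] + [p,q]. For instance
  ∂[0,3,5] = [3,5] − [0,5] + [0,3],
  ∂[1,3,4] = [3,4] − [1,4] + [1,3].
As a 15×10 matrix over Z this has rank 10, with invariant factors (1,1,1,1,1,1,1,1,1,2).

Now H_k = ker ∂_k / im ∂_{k+1}, so:

  H_0: rank C_0 − rank ∂_1 = 6 − 5 = 1, and the invariant factors of ∂_1 are all 1, so H_0 ≅ Z.
  H_1: rank ker ∂_1 − rank ∂_2 = (15 − 5) − 10 = 0, and ∂_2 has invariant factor 2 > 1, so H_1 ≅ Z/2.
  H_2: rank ker ∂_2 − rank ∂_3 = (10 − 10) − 0 = 0, and there is no ∂_3, so H_2 ≅ 0.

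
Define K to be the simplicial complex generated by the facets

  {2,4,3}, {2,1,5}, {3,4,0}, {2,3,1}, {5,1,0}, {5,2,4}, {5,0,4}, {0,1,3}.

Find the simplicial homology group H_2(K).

H_2 = Z.

Take the total order 0 < 1 < 2 < 3 < 4 < 5 on the vertex set. Then K (dimension 2) consists of the simplices:

  0-simplices (6): [0], [1], [2], [3], [4], [5]
  1-simplices (12): [0,1], [0,3], [0,4], [0,5], [1,2], [1,3], [1,5], [2,3], [2,4], [2,5], [3,4], [4,5]
  2-simplices (8): [0,1,3], [0,1,5], [0,3,4], [0,4,5], [1,2,3], [1,2,5], [2,3,4], [2,4,5]

so the chain groups are C_0 ≅ Z^6, C_1 ≅ Z^12, C_2 ≅ Z^8.

Boundary ∂_1: C_1 → C_0 is given by ∂[p,q] = [q] − [p].
The resulting 6×12 matrix has rank 5, and its Smith normal form has invariant factors (1,1,1,1,1).

Boundary ∂_2: C_2 → C_1 sends each 2-simplex [p,q,r] to [q,r] − [p,r] + [p,q]. For instance
  ∂[0,4,5] = [4,5] − [0,5] + [0,4],
  ∂[2,4,5] = [4,5] − [2,5] + [2,4].
As a 12×8 matrix over Z this has rank 7, with invariant factors (1,1,1,1,1,1,1).

Now H_k = ker ∂_k / im ∂_{k+1}, so:

  H_2: rank ker ∂_2 − rank ∂_3 = (8 − 7) − 0 = 1, and there is no ∂_3, so H_2 = Z.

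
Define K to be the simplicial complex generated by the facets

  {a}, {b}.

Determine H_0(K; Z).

Fix the vertex order a < b and write every simplex with vertices in increasing order. Then dim K = 0 and the simplices of K are:

  0-simplices (2): a, b

Hence C_0 ≅ Z^2.

Computing H_k = (kernel of ∂_k) / (image of ∂_{k+1}):

  H_0: rank C_0 − rank ∂_1 = 2 − 0 = 2, and there is no ∂_1, so H_0 ≅ Z^2.

H_0 ≅ Z^2.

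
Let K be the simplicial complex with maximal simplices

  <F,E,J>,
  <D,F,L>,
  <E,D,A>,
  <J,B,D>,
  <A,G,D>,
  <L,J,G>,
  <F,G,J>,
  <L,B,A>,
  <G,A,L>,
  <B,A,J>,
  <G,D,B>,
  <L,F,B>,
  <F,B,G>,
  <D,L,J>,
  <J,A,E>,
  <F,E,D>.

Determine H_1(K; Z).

H_1 ≅ Z^2.

Take the total order A < B < D < E < F < G < J < L on the vertex set. Then K (dimension 2) consists of the simplices:

  0-simplices (8): A, B, D, E, F, G, J, L
  1-simplices (24): AB, AD, AE, AG, AJ, AL, BD, BF, BG, BJ, BL, DE, DF, DG, DJ, DL, EF, EJ, FG, FJ, FL, GJ, GL, JL
  2-simplices (16): ABJ, ABL, ADE, ADG, AEJ, AGL, BDG, BDJ, BFG, BFL, DEF, DFL, DJL, EFJ, FGJ, GJL

giving chain groups C_0 ≅ Z^8, C_1 ≅ Z^24, C_2 ≅ Z^16.

∂_1: C_1 → C_0 is given by ∂[p,q] = [q] − [p].
The resulting 8×24 matrix has rank 7, and its Smith normal form has invariant factors (1,1,1,1,1,1,1).

Boundary ∂_2: C_2 → C_1 maps a triangle to the signed sum of its edges. For instance
  ∂ADG = DG − AG + AD,
  ∂GJL = JL − GL + GJ.
The resulting 24×16 matrix has rank 15, and its Smith normal form has invariant factors (1,1,1,1,1,1,1,1,1,1,1,1,1,1,1).

Now H_k = ker ∂_k / im ∂_{k+1}, so:

  H_1: rank ker ∂_1 − rank ∂_2 = (24 − 7) − 15 = 2, and the invariant factors of ∂_2 are all 1, so H_1 = Z^2.

(K is a triangulation of the torus T^2.)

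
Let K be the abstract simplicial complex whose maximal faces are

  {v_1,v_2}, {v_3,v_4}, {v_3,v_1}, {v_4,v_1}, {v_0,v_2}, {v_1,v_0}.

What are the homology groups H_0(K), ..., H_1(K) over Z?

H_0 ≅ Z,  H_1 ≅ Z^2.

Take the total order v_0 < v_1 < v_2 < v_3 < v_4 on the vertex set. Then K (dimension 1) consists of the simplices:

  0-simplices (5): [v_0], [v_1], [v_2], [v_3], [v_4]
  1-simplices (6): [v_0,v_1], [v_0,v_2], [v_1,v_2], [v_1,v_3], [v_1,v_4], [v_3,v_4]

so the chain groups are C_0 ≅ Z^5, C_1 ≅ Z^6.

Boundary ∂_1: C_1 → C_0 sends each edge [p,q] (with p < q) to q − p.
The 5×6 boundary matrix has rank 4 and Smith normal form diag(1,1,1,1).

Now H_k = ker ∂_k / im ∂_{k+1}, so:

  H_0: rank C_0 − rank ∂_1 = 5 − 4 = 1, and the invariant factors of ∂_1 are all 1, so H_0 = Z.
  H_1: rank ker ∂_1 − rank ∂_2 = (6 − 4) − 0 = 2, and there is no ∂_2, so H_1 = Z^2.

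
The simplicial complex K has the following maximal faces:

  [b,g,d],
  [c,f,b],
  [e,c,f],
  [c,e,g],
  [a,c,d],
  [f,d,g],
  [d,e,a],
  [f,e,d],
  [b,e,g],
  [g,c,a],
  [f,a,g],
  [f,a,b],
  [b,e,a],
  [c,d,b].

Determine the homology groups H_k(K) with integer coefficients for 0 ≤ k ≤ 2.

H_0 = Z,  H_1 = Z^2,  H_2 = Z.

We work with the vertex ordering a < b < c < d < e < f < g. The simplices of K, each written with vertices in increasing order, are:

  0-simplices (7): a, b, c, d, e, f, g
  1-simplices (21): ab, ac, ad, ae, af, ag, bc, bd, be, bf, bg, cd, ce, cf, cg, de, df, dg, ef, eg, fg
  2-simplices (14): abe, abf, acd, acg, ade, afg, bcd, bcf, bdg, beg, cef, ceg, def, dfg

giving chain groups C_0 ≅ Z^7, C_1 ≅ Z^21, C_2 ≅ Z^14.

∂_1: C_1 → C_0 maps an edge to its endpoints' difference, ∂[p,q] = q − p. For instance
  ∂dg = g − d.
As a 7×21 matrix over Z this has rank 6, with invariant factors (1,1,1,1,1,1).

The boundary map ∂_2: C_2 → C_1 acts by ∂[p,q,r] = [q,r] − [p,r] + [p,q]. For instance
  ∂abf = bf − af + ab,
  ∂ade = de − ae + ad.
The 21×14 boundary matrix has rank 13 and Smith normal form diag(1,1,1,1,1,1,1,1,1,1,1,1,1).

Reading off H_k = ker ∂_k / im ∂_{k+1}:

  H_0: rank C_0 − rank ∂_1 = 7 − 6 = 1, and the invariant factors of ∂_1 are all 1, so H_0 = Z.
  H_1: rank ker ∂_1 − rank ∂_2 = (21 − 6) − 13 = 2, and the invariant factors of ∂_2 are all 1, so H_1 = Z^2.
  H_2: rank ker ∂_2 − rank ∂_3 = (14 − 13) − 0 = 1, and there is no ∂_3, so H_2 = Z.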